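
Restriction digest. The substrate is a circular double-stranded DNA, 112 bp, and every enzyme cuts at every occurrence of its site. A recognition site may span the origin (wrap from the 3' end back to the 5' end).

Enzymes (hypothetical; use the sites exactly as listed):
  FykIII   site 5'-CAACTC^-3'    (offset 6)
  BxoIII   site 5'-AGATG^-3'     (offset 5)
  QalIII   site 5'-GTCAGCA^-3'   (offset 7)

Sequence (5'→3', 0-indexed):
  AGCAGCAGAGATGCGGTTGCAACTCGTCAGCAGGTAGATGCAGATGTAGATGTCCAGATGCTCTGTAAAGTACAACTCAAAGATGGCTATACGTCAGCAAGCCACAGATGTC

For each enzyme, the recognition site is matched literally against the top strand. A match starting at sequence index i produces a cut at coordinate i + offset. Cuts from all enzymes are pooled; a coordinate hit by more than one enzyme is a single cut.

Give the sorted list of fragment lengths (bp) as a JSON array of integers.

[6,6,6,7,7,8,8,9,11,12,14,18]

Site scan:
  FykIII CAACTC/6: at [19, 72] ⇒ [25, 78]
  BxoIII AGATG/5: at [8, 35, 41, 47, 55, 80, 105] ⇒ [13, 40, 46, 52, 60, 85, 110]
  QalIII GTCAGCA/7: at [25, 92, 109] ⇒ [4, 32, 99]

All cut coordinates (distinct, sorted): [4, 13, 25, 32, 40, 46, 52, 60, 78, 85, 99, 110]

Fragments:
  4→13: 9 bp
  13→25: 12 bp
  25→32: 7 bp
  32→40: 8 bp
  40→46: 6 bp
  46→52: 6 bp
  52→60: 8 bp
  60→78: 18 bp
  78→85: 7 bp
  85→99: 14 bp
  99→110: 11 bp
  110→4 (wrap): 112-110+4 = 6 bp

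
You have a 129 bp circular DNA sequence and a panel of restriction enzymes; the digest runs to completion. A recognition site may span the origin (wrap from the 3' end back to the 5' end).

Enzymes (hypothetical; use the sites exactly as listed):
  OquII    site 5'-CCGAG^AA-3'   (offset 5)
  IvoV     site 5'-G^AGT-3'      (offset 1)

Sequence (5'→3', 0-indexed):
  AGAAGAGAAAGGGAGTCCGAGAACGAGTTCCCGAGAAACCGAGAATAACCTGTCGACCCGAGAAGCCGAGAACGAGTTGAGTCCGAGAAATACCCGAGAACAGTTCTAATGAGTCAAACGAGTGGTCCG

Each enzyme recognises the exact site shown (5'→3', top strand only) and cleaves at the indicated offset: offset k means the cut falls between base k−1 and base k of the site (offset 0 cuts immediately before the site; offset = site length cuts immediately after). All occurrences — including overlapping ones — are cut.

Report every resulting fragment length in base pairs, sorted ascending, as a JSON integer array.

[4,4,5,8,8,8,8,9,10,11,11,11,13,19]

Site scan:
  OquII CCGAGAA/5: at [16, 30, 38, 57, 65, 82, 93, 126] ⇒ [2, 21, 35, 43, 62, 70, 87, 98]
  IvoV GAGT/1: at [12, 24, 73, 78, 110, 119] ⇒ [13, 25, 74, 79, 111, 120]

Pooled cuts: [2, 13, 21, 25, 35, 43, 62, 70, 74, 79, 87, 98, 111, 120]

Fragment lengths:
  2→13: 11 bp
  13→21: 8 bp
  21→25: 4 bp
  25→35: 10 bp
  35→43: 8 bp
  43→62: 19 bp
  62→70: 8 bp
  70→74: 4 bp
  74→79: 5 bp
  79→87: 8 bp
  87→98: 11 bp
  98→111: 13 bp
  111→120: 9 bp
  120→2 (wrap): 129-120+2 = 11 bp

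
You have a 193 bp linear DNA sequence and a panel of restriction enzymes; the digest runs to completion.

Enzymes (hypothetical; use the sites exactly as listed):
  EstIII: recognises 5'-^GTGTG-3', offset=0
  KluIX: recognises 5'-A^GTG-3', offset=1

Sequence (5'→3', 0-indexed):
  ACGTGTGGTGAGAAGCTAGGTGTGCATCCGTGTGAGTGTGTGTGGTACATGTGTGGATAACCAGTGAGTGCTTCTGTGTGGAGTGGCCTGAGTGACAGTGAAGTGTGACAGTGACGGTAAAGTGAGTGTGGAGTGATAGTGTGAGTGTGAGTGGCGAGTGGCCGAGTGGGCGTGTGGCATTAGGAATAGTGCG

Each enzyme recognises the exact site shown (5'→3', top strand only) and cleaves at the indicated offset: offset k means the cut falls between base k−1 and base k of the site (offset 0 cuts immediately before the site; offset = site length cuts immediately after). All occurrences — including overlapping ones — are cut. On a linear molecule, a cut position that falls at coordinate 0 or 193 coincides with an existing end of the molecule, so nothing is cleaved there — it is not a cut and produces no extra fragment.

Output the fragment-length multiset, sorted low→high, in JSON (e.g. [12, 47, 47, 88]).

Per-enzyme occurrences:
  EstIII (GTGTG, off=0): starts [2, 19, 29, 35, 37, 39, 50, 75, 102, 125, 138, 144, 171] → cuts [2, 19, 29, 35, 37, 39, 50, 75, 102, 125, 138, 144, 171]
  KluIX (AGTG, off=1): starts [34, 62, 66, 81, 90, 96, 101, 109, 120, 124, 131, 137, 143, 149, 156, 164, 187] → cuts [35, 63, 67, 82, 91, 97, 102, 110, 121, 125, 132, 138, 144, 150, 157, 165, 188]

All cut coordinates (distinct, sorted): [2, 19, 29, 35, 37, 39, 50, 63, 67, 75, 82, 91, 97, 102, 110, 121, 125, 132, 138, 144, 150, 157, 165, 171, 188]

Fragment lengths:
  [0,2): 2 bp
  [2,19): 17 bp
  [19,29): 10 bp
  [29,35): 6 bp
  [35,37): 2 bp
  [37,39): 2 bp
  [39,50): 11 bp
  [50,63): 13 bp
  [63,67): 4 bp
  [67,75): 8 bp
  [75,82): 7 bp
  [82,91): 9 bp
  [91,97): 6 bp
  [97,102): 5 bp
  [102,110): 8 bp
  [110,121): 11 bp
  [121,125): 4 bp
  [125,132): 7 bp
  [132,138): 6 bp
  [138,144): 6 bp
  [144,150): 6 bp
  [150,157): 7 bp
  [157,165): 8 bp
  [165,171): 6 bp
  [171,188): 17 bp
  [188,193): 5 bp

[2,2,2,4,4,5,5,6,6,6,6,6,6,7,7,7,8,8,8,9,10,11,11,13,17,17]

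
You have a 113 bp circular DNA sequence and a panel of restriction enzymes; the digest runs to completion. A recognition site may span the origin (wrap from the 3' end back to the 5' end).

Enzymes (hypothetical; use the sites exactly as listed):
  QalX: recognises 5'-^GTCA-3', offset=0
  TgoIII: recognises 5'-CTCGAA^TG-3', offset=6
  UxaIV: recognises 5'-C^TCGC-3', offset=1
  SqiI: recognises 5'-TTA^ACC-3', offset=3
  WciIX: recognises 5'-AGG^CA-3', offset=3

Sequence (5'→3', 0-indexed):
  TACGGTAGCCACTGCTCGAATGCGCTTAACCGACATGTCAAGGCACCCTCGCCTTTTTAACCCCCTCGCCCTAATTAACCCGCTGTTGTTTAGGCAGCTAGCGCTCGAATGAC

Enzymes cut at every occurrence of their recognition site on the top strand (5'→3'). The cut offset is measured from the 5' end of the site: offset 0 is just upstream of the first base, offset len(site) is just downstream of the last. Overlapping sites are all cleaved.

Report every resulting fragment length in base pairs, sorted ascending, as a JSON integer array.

[5,6,7,8,8,11,12,15,17,24]

Site scan:
  QalX (GTCA, off=0): starts [36] → cuts [36]
  TgoIII (CTCGAATG, off=6): starts [14, 103] → cuts [20, 109]
  UxaIV (CTCGC, off=1): starts [47, 64] → cuts [48, 65]
  SqiI (TTAACC, off=3): starts [25, 56, 74] → cuts [28, 59, 77]
  WciIX (AGGCA, off=3): starts [40, 91] → cuts [43, 94]

Pooled cuts: [20, 28, 36, 43, 48, 59, 65, 77, 94, 109]

Fragments:
  20→28: 8 bp
  28→36: 8 bp
  36→43: 7 bp
  43→48: 5 bp
  48→59: 11 bp
  59→65: 6 bp
  65→77: 12 bp
  77→94: 17 bp
  94→109: 15 bp
  109→20 (wrap): 113-109+20 = 24 bp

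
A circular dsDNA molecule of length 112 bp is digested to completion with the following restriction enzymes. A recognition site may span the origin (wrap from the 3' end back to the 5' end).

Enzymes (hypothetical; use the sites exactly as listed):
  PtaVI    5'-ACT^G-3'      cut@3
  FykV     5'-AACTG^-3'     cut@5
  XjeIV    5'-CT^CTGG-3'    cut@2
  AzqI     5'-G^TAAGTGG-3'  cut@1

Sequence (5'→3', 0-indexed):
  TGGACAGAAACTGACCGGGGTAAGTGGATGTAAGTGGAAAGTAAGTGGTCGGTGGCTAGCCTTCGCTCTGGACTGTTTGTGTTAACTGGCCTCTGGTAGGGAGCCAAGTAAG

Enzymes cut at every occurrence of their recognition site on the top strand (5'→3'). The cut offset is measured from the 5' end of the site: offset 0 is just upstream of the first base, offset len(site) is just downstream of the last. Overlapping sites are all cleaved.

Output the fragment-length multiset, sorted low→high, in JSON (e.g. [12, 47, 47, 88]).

[1,1,4,7,7,10,11,13,16,16,26]

Per-enzyme occurrences:
  PtaVI (ACTG, off=3): starts [9, 71, 84] → cuts [12, 74, 87]
  FykV (AACTG, off=5): starts [8, 83] → cuts [13, 88]
  XjeIV (CTCTGG, off=2): starts [65, 90] → cuts [67, 92]
  AzqI (GTAAGTGG, off=1): starts [19, 29, 40, 107] → cuts [20, 30, 41, 108]

All cut coordinates (distinct, sorted): [12, 13, 20, 30, 41, 67, 74, 87, 88, 92, 108]

Fragment lengths:
  12→13: 1 bp
  13→20: 7 bp
  20→30: 10 bp
  30→41: 11 bp
  41→67: 26 bp
  67→74: 7 bp
  74→87: 13 bp
  87→88: 1 bp
  88→92: 4 bp
  92→108: 16 bp
  108→12 (wrap): 112-108+12 = 16 bp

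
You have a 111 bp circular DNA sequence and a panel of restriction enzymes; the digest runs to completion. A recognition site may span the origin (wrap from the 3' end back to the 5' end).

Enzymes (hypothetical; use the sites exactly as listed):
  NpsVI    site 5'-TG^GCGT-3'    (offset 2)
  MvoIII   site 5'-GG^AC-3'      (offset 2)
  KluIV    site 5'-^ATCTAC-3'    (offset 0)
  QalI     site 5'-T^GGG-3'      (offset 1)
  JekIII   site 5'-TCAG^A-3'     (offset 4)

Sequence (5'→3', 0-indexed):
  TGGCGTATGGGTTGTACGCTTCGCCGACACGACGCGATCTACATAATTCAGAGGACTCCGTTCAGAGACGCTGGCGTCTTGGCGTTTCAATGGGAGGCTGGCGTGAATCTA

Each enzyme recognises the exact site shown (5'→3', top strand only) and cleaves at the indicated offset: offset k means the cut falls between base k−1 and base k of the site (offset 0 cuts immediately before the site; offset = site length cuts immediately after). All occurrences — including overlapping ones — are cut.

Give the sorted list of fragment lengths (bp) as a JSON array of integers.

[3,6,8,8,9,10,11,13,15,28]

Site scan:
  NpsVI (TGGCGT, off=2): starts [0, 71, 79, 98] → cuts [2, 73, 81, 100]
  MvoIII (GGAC, off=2): starts [52] → cuts [54]
  KluIV (ATCTAC, off=0): starts [36] → cuts [36]
  QalI (TGGG, off=1): starts [7, 90] → cuts [8, 91]
  JekIII (TCAGA, off=4): starts [47, 61] → cuts [51, 65]

Pooled cuts: [2, 8, 36, 51, 54, 65, 73, 81, 91, 100]

Fragment lengths:
  2→8: 6 bp
  8→36: 28 bp
  36→51: 15 bp
  51→54: 3 bp
  54→65: 11 bp
  65→73: 8 bp
  73→81: 8 bp
  81→91: 10 bp
  91→100: 9 bp
  100→2 (wrap): 111-100+2 = 13 bp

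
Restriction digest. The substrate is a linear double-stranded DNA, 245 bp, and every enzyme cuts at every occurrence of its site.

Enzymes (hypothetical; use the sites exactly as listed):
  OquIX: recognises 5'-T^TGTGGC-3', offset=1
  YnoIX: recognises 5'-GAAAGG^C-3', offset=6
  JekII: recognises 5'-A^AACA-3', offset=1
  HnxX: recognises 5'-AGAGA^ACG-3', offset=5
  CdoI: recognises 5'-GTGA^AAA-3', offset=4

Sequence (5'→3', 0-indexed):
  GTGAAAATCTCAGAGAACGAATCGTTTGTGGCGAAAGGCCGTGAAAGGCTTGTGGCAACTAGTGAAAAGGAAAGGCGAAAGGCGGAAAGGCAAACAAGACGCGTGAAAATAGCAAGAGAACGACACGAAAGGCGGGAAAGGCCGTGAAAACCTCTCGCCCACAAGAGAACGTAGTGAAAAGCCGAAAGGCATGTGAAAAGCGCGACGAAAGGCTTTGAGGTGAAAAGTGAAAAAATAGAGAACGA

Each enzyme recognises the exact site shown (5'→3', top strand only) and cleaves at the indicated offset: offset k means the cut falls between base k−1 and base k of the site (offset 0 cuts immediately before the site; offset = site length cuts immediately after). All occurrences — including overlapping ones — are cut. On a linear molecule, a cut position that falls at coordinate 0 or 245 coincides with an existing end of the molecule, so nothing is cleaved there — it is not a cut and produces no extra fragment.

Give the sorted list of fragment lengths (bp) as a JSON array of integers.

[2,2,4,4,6,7,7,7,8,9,9,10,10,10,11,11,12,12,12,13,13,14,15,16,21]

Per-enzyme occurrences:
  OquIX (TTGTGGC, off=1): starts [25, 49] → cuts [26, 50]
  YnoIX (GAAAGGC, off=6): starts [32, 42, 69, 76, 84, 126, 135, 183, 206] → cuts [38, 48, 75, 82, 90, 132, 141, 189, 212]
  JekII (AAACA, off=1): starts [91] → cuts [92]
  HnxX (AGAGAACG, off=5): starts [11, 114, 163, 236] → cuts [16, 119, 168, 241]
  CdoI (GTGAAAA, off=4): starts [0, 61, 102, 143, 173, 192, 219, 226] → cuts [4, 65, 106, 147, 177, 196, 223, 230]

All cut coordinates (distinct, sorted): [4, 16, 26, 38, 48, 50, 65, 75, 82, 90, 92, 106, 119, 132, 141, 147, 168, 177, 189, 196, 212, 223, 230, 241]

Fragments:
  [0,4): 4 bp
  [4,16): 12 bp
  [16,26): 10 bp
  [26,38): 12 bp
  [38,48): 10 bp
  [48,50): 2 bp
  [50,65): 15 bp
  [65,75): 10 bp
  [75,82): 7 bp
  [82,90): 8 bp
  [90,92): 2 bp
  [92,106): 14 bp
  [106,119): 13 bp
  [119,132): 13 bp
  [132,141): 9 bp
  [141,147): 6 bp
  [147,168): 21 bp
  [168,177): 9 bp
  [177,189): 12 bp
  [189,196): 7 bp
  [196,212): 16 bp
  [212,223): 11 bp
  [223,230): 7 bp
  [230,241): 11 bp
  [241,245): 4 bp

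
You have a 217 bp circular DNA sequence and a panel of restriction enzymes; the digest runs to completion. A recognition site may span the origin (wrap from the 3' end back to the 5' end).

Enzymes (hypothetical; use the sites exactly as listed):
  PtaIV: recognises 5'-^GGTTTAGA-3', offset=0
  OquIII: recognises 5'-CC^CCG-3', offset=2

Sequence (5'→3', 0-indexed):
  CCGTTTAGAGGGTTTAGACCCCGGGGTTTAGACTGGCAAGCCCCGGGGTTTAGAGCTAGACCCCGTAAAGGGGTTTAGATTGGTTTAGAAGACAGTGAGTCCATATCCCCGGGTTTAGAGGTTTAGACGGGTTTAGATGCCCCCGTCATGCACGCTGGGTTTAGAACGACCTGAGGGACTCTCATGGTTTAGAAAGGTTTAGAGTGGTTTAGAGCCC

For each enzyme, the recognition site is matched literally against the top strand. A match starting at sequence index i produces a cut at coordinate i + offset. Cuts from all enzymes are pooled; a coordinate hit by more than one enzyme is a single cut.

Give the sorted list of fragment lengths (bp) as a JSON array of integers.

Scan for sites:
  PtaIV (GGTTTAGA, off=0): starts [10, 24, 46, 71, 81, 111, 119, 129, 157, 185, 195, 205] → cuts [10, 24, 46, 71, 81, 111, 119, 129, 157, 185, 195, 205]
  OquIII (CCCCG, off=2): starts [18, 40, 60, 106, 140, 215] → cuts [0, 20, 42, 62, 108, 142]

Pooled cuts: [0, 10, 20, 24, 42, 46, 62, 71, 81, 108, 111, 119, 129, 142, 157, 185, 195, 205]

Fragment lengths:
  0→10: 10 bp
  10→20: 10 bp
  20→24: 4 bp
  24→42: 18 bp
  42→46: 4 bp
  46→62: 16 bp
  62→71: 9 bp
  71→81: 10 bp
  81→108: 27 bp
  108→111: 3 bp
  111→119: 8 bp
  119→129: 10 bp
  129→142: 13 bp
  142→157: 15 bp
  157→185: 28 bp
  185→195: 10 bp
  195→205: 10 bp
  205→0 (wrap): 217-205+0 = 12 bp

[3,4,4,8,9,10,10,10,10,10,10,12,13,15,16,18,27,28]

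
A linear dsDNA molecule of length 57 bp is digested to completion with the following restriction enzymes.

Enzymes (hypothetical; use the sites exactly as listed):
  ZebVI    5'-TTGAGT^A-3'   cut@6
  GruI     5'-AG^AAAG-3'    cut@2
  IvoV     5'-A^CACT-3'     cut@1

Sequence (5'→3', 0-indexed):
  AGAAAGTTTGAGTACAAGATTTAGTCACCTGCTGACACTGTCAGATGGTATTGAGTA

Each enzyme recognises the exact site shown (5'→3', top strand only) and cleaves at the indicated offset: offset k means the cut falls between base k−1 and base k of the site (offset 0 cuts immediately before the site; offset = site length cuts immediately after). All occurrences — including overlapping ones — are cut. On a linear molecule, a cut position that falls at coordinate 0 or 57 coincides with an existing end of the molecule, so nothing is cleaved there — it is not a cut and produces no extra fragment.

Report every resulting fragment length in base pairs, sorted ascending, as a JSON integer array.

[1,2,11,21,22]

Scan for sites:
  ZebVI TTGAGTA/6: at [7, 50] ⇒ [13, 56]
  GruI AGAAAG/2: at [0] ⇒ [2]
  IvoV ACACT/1: at [34] ⇒ [35]

Pooled cuts: [2, 13, 35, 56]

Fragment lengths:
  [0,2): 2 bp
  [2,13): 11 bp
  [13,35): 22 bp
  [35,56): 21 bp
  [56,57): 1 bp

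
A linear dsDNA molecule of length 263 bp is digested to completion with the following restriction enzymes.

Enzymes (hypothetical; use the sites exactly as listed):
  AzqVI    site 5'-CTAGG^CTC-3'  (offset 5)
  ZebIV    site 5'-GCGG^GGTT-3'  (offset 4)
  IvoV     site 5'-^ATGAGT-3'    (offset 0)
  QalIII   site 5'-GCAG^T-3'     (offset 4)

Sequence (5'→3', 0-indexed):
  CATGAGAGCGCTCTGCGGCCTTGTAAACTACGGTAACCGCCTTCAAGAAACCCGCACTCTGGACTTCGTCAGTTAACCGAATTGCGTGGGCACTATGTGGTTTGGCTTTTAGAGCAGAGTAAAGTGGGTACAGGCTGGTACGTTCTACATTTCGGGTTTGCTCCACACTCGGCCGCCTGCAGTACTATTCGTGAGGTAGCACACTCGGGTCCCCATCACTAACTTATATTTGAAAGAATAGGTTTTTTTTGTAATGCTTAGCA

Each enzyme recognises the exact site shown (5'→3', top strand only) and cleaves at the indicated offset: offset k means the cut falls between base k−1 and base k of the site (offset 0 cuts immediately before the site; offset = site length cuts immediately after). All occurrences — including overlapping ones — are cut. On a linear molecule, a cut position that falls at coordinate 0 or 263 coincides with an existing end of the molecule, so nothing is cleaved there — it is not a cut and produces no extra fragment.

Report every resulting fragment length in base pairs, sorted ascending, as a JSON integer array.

Scan for sites:
  AzqVI (CTAGGCTC, off=5): no sites
  ZebIV (GCGGGGTT, off=4): no sites
  IvoV (ATGAGT, off=0): no sites
  QalIII GCAGT/4: at [178] ⇒ [182]

All cut coordinates (distinct, sorted): [182]

Fragment lengths:
  [0,182): 182 bp
  [182,263): 81 bp

[81,182]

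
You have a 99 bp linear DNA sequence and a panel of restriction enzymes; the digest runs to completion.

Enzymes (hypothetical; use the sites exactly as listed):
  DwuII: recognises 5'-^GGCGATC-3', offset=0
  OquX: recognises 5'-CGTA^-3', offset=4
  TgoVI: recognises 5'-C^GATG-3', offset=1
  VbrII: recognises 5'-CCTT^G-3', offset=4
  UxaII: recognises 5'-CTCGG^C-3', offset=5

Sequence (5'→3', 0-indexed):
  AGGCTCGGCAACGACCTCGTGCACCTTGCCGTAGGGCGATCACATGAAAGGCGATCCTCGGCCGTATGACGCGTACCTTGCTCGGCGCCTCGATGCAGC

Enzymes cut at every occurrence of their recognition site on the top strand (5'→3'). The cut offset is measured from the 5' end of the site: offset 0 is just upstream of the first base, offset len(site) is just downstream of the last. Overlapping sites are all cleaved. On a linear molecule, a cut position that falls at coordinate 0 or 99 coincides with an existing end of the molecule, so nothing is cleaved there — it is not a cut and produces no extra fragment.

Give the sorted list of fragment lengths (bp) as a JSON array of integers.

Scan for sites:
  DwuII (GGCGATC, off=0): starts [34, 49] → cuts [34, 49]
  OquX (CGTA, off=4): starts [29, 62, 71] → cuts [33, 66, 75]
  TgoVI (CGATG, off=1): starts [90] → cuts [91]
  VbrII (CCTTG, off=4): starts [23, 75] → cuts [27, 79]
  UxaII (CTCGGC, off=5): starts [3, 56, 80] → cuts [8, 61, 85]

All cut coordinates (distinct, sorted): [8, 27, 33, 34, 49, 61, 66, 75, 79, 85, 91]

Fragments:
  [0,8): 8 bp
  [8,27): 19 bp
  [27,33): 6 bp
  [33,34): 1 bp
  [34,49): 15 bp
  [49,61): 12 bp
  [61,66): 5 bp
  [66,75): 9 bp
  [75,79): 4 bp
  [79,85): 6 bp
  [85,91): 6 bp
  [91,99): 8 bp

[1,4,5,6,6,6,8,8,9,12,15,19]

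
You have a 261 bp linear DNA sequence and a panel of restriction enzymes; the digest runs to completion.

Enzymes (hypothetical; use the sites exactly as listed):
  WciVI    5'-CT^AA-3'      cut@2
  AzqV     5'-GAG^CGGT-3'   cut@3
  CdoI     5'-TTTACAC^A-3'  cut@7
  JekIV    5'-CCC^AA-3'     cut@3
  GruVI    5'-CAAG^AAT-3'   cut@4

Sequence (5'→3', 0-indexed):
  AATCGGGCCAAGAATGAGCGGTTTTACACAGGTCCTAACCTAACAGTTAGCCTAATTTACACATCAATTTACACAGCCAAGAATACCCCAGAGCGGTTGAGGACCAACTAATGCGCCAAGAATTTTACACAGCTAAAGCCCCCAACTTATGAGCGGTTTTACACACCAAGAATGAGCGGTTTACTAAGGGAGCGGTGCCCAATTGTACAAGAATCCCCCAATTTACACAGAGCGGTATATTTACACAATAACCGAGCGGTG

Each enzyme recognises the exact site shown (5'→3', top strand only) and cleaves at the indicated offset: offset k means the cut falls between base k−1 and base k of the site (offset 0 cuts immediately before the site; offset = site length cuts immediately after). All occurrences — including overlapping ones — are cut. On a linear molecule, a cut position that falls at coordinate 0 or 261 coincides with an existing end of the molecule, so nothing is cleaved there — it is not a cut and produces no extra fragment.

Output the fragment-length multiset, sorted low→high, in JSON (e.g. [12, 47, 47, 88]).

Scan for sites:
  WciVI CTAA/2: at [34, 39, 51, 107, 132, 183] ⇒ [36, 41, 53, 109, 134, 185]
  AzqV GAGCGGT/3: at [15, 90, 150, 173, 189, 229, 253] ⇒ [18, 93, 153, 176, 192, 232, 256]
  CdoI TTTACACA/7: at [22, 55, 67, 123, 157, 221, 239] ⇒ [29, 62, 74, 130, 164, 228, 246]
  JekIV CCCAA/3: at [140, 197, 216] ⇒ [143, 200, 219]
  GruVI CAAGAAT/4: at [8, 77, 116, 166, 207] ⇒ [12, 81, 120, 170, 211]

Pooled cuts: [12, 18, 29, 36, 41, 53, 62, 74, 81, 93, 109, 120, 130, 134, 143, 153, 164, 170, 176, 185, 192, 200, 211, 219, 228, 232, 246, 256]

Fragment lengths:
  [0,12): 12 bp
  [12,18): 6 bp
  [18,29): 11 bp
  [29,36): 7 bp
  [36,41): 5 bp
  [41,53): 12 bp
  [53,62): 9 bp
  [62,74): 12 bp
  [74,81): 7 bp
  [81,93): 12 bp
  [93,109): 16 bp
  [109,120): 11 bp
  [120,130): 10 bp
  [130,134): 4 bp
  [134,143): 9 bp
  [143,153): 10 bp
  [153,164): 11 bp
  [164,170): 6 bp
  [170,176): 6 bp
  [176,185): 9 bp
  [185,192): 7 bp
  [192,200): 8 bp
  [200,211): 11 bp
  [211,219): 8 bp
  [219,228): 9 bp
  [228,232): 4 bp
  [232,246): 14 bp
  [246,256): 10 bp
  [256,261): 5 bp

[4,4,5,5,6,6,6,7,7,7,8,8,9,9,9,9,10,10,10,11,11,11,11,12,12,12,12,14,16]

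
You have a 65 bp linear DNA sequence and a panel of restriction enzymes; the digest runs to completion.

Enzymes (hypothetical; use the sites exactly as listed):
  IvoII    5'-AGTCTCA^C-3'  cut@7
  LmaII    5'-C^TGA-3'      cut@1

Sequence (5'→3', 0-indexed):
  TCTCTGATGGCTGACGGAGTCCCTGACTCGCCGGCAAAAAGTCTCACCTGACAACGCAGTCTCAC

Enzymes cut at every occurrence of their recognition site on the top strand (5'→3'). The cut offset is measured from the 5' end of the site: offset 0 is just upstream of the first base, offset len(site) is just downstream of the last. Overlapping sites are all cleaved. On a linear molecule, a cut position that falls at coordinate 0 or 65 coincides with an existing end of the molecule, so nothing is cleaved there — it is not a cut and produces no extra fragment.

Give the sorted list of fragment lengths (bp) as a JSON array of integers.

[1,2,4,7,12,16,23]

Scan for sites:
  IvoII AGTCTCAC/7: at [39, 57] ⇒ [46, 64]
  LmaII CTGA/1: at [3, 10, 22, 47] ⇒ [4, 11, 23, 48]

Pooled cuts: [4, 11, 23, 46, 48, 64]

Fragment lengths:
  [0,4): 4 bp
  [4,11): 7 bp
  [11,23): 12 bp
  [23,46): 23 bp
  [46,48): 2 bp
  [48,64): 16 bp
  [64,65): 1 bp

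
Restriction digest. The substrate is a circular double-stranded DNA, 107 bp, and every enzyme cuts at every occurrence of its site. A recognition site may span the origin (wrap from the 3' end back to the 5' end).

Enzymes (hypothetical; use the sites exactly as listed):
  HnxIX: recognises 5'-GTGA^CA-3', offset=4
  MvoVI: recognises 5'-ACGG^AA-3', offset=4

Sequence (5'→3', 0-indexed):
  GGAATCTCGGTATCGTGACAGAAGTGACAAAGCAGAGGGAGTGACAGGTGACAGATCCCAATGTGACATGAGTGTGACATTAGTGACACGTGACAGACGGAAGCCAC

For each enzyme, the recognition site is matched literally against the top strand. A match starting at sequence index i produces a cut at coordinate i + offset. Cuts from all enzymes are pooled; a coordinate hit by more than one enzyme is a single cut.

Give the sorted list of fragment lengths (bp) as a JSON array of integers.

Site scan:
  HnxIX (GTGACA, off=4): starts [14, 23, 40, 47, 62, 73, 82, 89] → cuts [18, 27, 44, 51, 66, 77, 86, 93]
  MvoVI (ACGGAA, off=4): starts [96, 105] → cuts [2, 100]

Pooled cuts: [2, 18, 27, 44, 51, 66, 77, 86, 93, 100]

Fragments:
  2→18: 16 bp
  18→27: 9 bp
  27→44: 17 bp
  44→51: 7 bp
  51→66: 15 bp
  66→77: 11 bp
  77→86: 9 bp
  86→93: 7 bp
  93→100: 7 bp
  100→2 (wrap): 107-100+2 = 9 bp

[7,7,7,9,9,9,11,15,16,17]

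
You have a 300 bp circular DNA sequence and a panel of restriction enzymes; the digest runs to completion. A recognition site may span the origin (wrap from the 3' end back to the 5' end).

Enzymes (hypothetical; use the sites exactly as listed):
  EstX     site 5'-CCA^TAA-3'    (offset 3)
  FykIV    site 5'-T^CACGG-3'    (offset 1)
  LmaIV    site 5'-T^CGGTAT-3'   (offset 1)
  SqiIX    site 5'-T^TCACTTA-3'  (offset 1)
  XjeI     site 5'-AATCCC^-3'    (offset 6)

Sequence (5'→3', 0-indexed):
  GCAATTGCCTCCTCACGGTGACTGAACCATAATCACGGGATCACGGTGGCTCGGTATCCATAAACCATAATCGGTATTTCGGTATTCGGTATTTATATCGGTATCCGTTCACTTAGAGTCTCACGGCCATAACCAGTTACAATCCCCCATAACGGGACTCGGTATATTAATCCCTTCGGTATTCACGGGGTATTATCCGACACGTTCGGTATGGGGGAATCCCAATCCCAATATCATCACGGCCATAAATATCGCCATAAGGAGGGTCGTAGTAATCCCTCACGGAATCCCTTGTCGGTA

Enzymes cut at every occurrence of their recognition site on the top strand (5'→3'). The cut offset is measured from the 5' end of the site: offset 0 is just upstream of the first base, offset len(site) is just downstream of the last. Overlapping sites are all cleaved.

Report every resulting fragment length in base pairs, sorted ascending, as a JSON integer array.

Per-enzyme occurrences:
  EstX CCATAA/3: at [26, 57, 64, 126, 146, 242, 254] ⇒ [29, 60, 67, 129, 149, 245, 257]
  FykIV TCACGG/1: at [12, 32, 40, 120, 182, 236, 279] ⇒ [13, 33, 41, 121, 183, 237, 280]
  LmaIV TCGGTAT/1: at [50, 70, 78, 85, 97, 158, 175, 205] ⇒ [51, 71, 79, 86, 98, 159, 176, 206]
  SqiIX TTCACTTA/1: at [107] ⇒ [108]
  XjeI AATCCC/6: at [140, 168, 217, 223, 273, 285] ⇒ [146, 174, 223, 229, 279, 291]

Pooled cuts: [13, 29, 33, 41, 51, 60, 67, 71, 79, 86, 98, 108, 121, 129, 146, 149, 159, 174, 176, 183, 206, 223, 229, 237, 245, 257, 279, 280, 291]

Fragment lengths:
  13→29: 16 bp
  29→33: 4 bp
  33→41: 8 bp
  41→51: 10 bp
  51→60: 9 bp
  60→67: 7 bp
  67→71: 4 bp
  71→79: 8 bp
  79→86: 7 bp
  86→98: 12 bp
  98→108: 10 bp
  108→121: 13 bp
  121→129: 8 bp
  129→146: 17 bp
  146→149: 3 bp
  149→159: 10 bp
  159→174: 15 bp
  174→176: 2 bp
  176→183: 7 bp
  183→206: 23 bp
  206→223: 17 bp
  223→229: 6 bp
  229→237: 8 bp
  237→245: 8 bp
  245→257: 12 bp
  257→279: 22 bp
  279→280: 1 bp
  280→291: 11 bp
  291→13 (wrap): 300-291+13 = 22 bp

[1,2,3,4,4,6,7,7,7,8,8,8,8,8,9,10,10,10,11,12,12,13,15,16,17,17,22,22,23]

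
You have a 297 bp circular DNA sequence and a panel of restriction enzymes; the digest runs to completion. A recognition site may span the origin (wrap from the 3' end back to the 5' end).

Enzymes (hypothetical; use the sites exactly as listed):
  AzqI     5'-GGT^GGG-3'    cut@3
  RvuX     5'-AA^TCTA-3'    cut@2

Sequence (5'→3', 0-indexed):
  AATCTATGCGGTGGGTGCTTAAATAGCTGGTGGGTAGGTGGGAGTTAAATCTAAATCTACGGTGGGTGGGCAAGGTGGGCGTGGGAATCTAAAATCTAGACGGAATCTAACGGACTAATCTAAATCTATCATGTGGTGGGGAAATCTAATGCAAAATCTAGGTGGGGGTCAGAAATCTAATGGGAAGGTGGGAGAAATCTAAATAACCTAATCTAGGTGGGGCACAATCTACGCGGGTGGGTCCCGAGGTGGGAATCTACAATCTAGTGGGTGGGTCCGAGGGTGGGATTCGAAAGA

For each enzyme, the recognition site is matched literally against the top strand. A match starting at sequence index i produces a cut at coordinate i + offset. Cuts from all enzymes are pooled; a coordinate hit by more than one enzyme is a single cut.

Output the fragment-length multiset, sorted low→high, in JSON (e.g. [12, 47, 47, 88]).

[4,5,6,6,7,7,7,7,7,8,8,8,9,9,10,10,10,11,11,11,12,12,12,12,13,13,14,14,15,19]

Site scan:
  AzqI (GGTGGG, off=3): starts [9, 28, 36, 60, 64, 73, 134, 160, 186, 215, 235, 247, 269, 281] → cuts [12, 31, 39, 63, 67, 76, 137, 163, 189, 218, 238, 250, 272, 284]
  RvuX (AATCTA, off=2): starts [0, 47, 53, 85, 92, 103, 116, 122, 142, 154, 173, 195, 209, 225, 253, 260] → cuts [2, 49, 55, 87, 94, 105, 118, 124, 144, 156, 175, 197, 211, 227, 255, 262]

Pooled cuts: [2, 12, 31, 39, 49, 55, 63, 67, 76, 87, 94, 105, 118, 124, 137, 144, 156, 163, 175, 189, 197, 211, 218, 227, 238, 250, 255, 262, 272, 284]

Fragments:
  2→12: 10 bp
  12→31: 19 bp
  31→39: 8 bp
  39→49: 10 bp
  49→55: 6 bp
  55→63: 8 bp
  63→67: 4 bp
  67→76: 9 bp
  76→87: 11 bp
  87→94: 7 bp
  94→105: 11 bp
  105→118: 13 bp
  118→124: 6 bp
  124→137: 13 bp
  137→144: 7 bp
  144→156: 12 bp
  156→163: 7 bp
  163→175: 12 bp
  175→189: 14 bp
  189→197: 8 bp
  197→211: 14 bp
  211→218: 7 bp
  218→227: 9 bp
  227→238: 11 bp
  238→250: 12 bp
  250→255: 5 bp
  255→262: 7 bp
  262→272: 10 bp
  272→284: 12 bp
  284→2 (wrap): 297-284+2 = 15 bp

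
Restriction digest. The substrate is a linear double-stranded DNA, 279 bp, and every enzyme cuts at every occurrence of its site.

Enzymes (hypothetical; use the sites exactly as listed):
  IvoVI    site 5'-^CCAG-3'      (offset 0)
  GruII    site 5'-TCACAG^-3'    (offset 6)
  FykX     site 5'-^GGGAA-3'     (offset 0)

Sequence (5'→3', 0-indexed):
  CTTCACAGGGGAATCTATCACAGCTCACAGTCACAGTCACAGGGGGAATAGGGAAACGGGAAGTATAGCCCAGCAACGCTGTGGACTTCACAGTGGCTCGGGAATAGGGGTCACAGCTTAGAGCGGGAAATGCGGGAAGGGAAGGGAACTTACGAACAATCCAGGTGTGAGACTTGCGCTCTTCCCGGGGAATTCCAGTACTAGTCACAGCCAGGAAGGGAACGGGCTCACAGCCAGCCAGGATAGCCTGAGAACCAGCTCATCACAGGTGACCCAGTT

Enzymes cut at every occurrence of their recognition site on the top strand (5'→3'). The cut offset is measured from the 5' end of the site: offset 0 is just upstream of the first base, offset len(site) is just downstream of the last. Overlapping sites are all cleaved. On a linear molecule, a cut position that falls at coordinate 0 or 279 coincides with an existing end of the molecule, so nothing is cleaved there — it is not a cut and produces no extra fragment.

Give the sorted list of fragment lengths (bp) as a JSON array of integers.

Per-enzyme occurrences:
  IvoVI CCAG/0: at [69, 160, 194, 210, 233, 237, 254, 273] ⇒ [69, 160, 194, 210, 233, 237, 254, 273]
  GruII TCACAG/6: at [2, 17, 24, 30, 36, 87, 110, 204, 227, 262] ⇒ [8, 23, 30, 36, 42, 93, 116, 210, 233, 268]
  FykX GGGAA/0: at [8, 43, 50, 57, 99, 124, 133, 138, 143, 187, 217] ⇒ [8, 43, 50, 57, 99, 124, 133, 138, 143, 187, 217]

All cut coordinates (distinct, sorted): [8, 23, 30, 36, 42, 43, 50, 57, 69, 93, 99, 116, 124, 133, 138, 143, 160, 187, 194, 210, 217, 233, 237, 254, 268, 273]

Fragments:
  [0,8): 8 bp
  [8,23): 15 bp
  [23,30): 7 bp
  [30,36): 6 bp
  [36,42): 6 bp
  [42,43): 1 bp
  [43,50): 7 bp
  [50,57): 7 bp
  [57,69): 12 bp
  [69,93): 24 bp
  [93,99): 6 bp
  [99,116): 17 bp
  [116,124): 8 bp
  [124,133): 9 bp
  [133,138): 5 bp
  [138,143): 5 bp
  [143,160): 17 bp
  [160,187): 27 bp
  [187,194): 7 bp
  [194,210): 16 bp
  [210,217): 7 bp
  [217,233): 16 bp
  [233,237): 4 bp
  [237,254): 17 bp
  [254,268): 14 bp
  [268,273): 5 bp
  [273,279): 6 bp

[1,4,5,5,5,6,6,6,6,7,7,7,7,7,8,8,9,12,14,15,16,16,17,17,17,24,27]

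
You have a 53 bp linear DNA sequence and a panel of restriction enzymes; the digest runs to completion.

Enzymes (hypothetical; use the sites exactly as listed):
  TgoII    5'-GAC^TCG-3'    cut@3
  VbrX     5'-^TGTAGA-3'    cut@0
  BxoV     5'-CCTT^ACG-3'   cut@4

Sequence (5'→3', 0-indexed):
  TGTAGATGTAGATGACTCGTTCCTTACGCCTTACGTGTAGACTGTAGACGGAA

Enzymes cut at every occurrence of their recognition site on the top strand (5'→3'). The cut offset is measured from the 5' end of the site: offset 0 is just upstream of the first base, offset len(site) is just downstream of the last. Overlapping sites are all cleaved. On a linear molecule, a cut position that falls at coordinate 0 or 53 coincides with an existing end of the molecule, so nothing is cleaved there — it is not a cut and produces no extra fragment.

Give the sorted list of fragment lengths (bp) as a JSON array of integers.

[3,6,7,7,9,10,11]

Per-enzyme occurrences:
  TgoII (GACTCG, off=3): starts [13] → cuts [16]
  VbrX (TGTAGA, off=0): starts [0, 6, 35, 42] → cuts [6, 35, 42] (position 0 is a terminus of the linear molecule — no cut)
  BxoV (CCTTACG, off=4): starts [21, 28] → cuts [25, 32]

All cut coordinates (distinct, sorted): [6, 16, 25, 32, 35, 42]

Fragments:
  [0,6): 6 bp
  [6,16): 10 bp
  [16,25): 9 bp
  [25,32): 7 bp
  [32,35): 3 bp
  [35,42): 7 bp
  [42,53): 11 bp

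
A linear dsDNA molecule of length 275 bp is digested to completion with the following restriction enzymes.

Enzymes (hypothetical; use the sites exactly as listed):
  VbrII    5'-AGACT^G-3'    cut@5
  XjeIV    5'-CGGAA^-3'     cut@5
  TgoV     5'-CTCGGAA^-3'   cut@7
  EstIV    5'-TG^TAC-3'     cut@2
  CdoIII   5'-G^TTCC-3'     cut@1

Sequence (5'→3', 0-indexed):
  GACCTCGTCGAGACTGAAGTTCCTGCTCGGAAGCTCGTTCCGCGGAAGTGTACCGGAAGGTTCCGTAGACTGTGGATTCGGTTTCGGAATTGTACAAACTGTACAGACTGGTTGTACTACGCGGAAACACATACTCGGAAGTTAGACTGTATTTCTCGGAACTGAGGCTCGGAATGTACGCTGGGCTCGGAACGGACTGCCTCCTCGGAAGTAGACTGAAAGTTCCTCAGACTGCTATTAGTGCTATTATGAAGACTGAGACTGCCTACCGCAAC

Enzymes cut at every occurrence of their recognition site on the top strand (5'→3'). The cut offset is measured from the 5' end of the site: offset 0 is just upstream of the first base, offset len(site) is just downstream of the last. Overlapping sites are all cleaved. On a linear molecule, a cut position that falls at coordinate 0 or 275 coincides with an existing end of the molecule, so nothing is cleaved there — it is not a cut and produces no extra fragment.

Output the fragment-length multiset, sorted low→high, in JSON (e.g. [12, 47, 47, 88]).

Site scan:
  VbrII AGACTG/5: at [10, 66, 104, 143, 212, 228, 252, 258] ⇒ [15, 71, 109, 148, 217, 233, 257, 263]
  XjeIV CGGAA/5: at [27, 42, 53, 84, 121, 135, 156, 169, 187, 205] ⇒ [32, 47, 58, 89, 126, 140, 161, 174, 192, 210]
  TgoV CTCGGAA/7: at [25, 133, 154, 167, 185, 203] ⇒ [32, 140, 161, 174, 192, 210]
  EstIV TGTAC/2: at [48, 90, 99, 112, 174] ⇒ [50, 92, 101, 114, 176]
  CdoIII GTTCC/1: at [18, 36, 59, 221] ⇒ [19, 37, 60, 222]

All cut coordinates (distinct, sorted): [15, 19, 32, 37, 47, 50, 58, 60, 71, 89, 92, 101, 109, 114, 126, 140, 148, 161, 174, 176, 192, 210, 217, 222, 233, 257, 263]

Fragments:
  [0,15): 15 bp
  [15,19): 4 bp
  [19,32): 13 bp
  [32,37): 5 bp
  [37,47): 10 bp
  [47,50): 3 bp
  [50,58): 8 bp
  [58,60): 2 bp
  [60,71): 11 bp
  [71,89): 18 bp
  [89,92): 3 bp
  [92,101): 9 bp
  [101,109): 8 bp
  [109,114): 5 bp
  [114,126): 12 bp
  [126,140): 14 bp
  [140,148): 8 bp
  [148,161): 13 bp
  [161,174): 13 bp
  [174,176): 2 bp
  [176,192): 16 bp
  [192,210): 18 bp
  [210,217): 7 bp
  [217,222): 5 bp
  [222,233): 11 bp
  [233,257): 24 bp
  [257,263): 6 bp
  [263,275): 12 bp

[2,2,3,3,4,5,5,5,6,7,8,8,8,9,10,11,11,12,12,13,13,13,14,15,16,18,18,24]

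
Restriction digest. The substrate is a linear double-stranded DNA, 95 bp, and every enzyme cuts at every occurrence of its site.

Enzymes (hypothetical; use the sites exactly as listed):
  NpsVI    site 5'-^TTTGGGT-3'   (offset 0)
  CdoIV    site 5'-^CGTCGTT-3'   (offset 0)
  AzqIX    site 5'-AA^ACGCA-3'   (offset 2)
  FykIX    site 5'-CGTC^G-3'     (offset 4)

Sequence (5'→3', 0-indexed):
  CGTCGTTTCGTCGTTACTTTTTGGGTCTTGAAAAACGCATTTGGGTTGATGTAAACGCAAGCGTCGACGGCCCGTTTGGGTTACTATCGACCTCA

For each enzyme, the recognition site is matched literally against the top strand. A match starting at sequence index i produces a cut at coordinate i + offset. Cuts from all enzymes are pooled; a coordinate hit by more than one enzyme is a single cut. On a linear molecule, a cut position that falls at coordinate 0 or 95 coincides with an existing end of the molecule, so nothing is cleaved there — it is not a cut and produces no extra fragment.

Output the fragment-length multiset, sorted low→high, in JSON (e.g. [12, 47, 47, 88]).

[4,4,4,5,7,9,11,15,15,21]

Site scan:
  NpsVI TTTGGGT/0: at [19, 39, 74] ⇒ [19, 39, 74]
  CdoIV CGTCGTT/0: at [0, 8] ⇒ [8] (position 0 is a terminus of the linear molecule — no cut)
  AzqIX AAACGCA/2: at [32, 52] ⇒ [34, 54]
  FykIX CGTCG/4: at [0, 8, 61] ⇒ [4, 12, 65]

All cut coordinates (distinct, sorted): [4, 8, 12, 19, 34, 39, 54, 65, 74]

Fragment lengths:
  [0,4): 4 bp
  [4,8): 4 bp
  [8,12): 4 bp
  [12,19): 7 bp
  [19,34): 15 bp
  [34,39): 5 bp
  [39,54): 15 bp
  [54,65): 11 bp
  [65,74): 9 bp
  [74,95): 21 bp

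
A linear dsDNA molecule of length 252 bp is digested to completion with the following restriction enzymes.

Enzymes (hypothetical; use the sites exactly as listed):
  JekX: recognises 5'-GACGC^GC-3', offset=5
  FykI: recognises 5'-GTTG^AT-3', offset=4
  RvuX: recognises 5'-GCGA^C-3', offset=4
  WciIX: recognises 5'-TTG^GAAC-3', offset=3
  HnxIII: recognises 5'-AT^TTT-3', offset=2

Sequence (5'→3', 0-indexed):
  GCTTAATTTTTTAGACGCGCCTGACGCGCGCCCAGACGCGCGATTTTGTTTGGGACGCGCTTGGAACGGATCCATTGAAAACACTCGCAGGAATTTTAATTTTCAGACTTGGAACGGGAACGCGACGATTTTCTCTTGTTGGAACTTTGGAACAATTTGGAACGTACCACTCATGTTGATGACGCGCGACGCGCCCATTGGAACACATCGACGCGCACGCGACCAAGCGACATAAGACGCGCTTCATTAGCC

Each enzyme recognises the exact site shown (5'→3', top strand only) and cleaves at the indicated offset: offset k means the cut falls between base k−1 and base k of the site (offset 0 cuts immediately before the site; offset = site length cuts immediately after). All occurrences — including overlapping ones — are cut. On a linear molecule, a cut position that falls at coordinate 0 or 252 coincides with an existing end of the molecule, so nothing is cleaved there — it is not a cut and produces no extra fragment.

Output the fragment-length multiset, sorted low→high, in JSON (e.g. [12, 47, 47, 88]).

Per-enzyme occurrences:
  JekX (GACGCGC, off=5): starts [13, 22, 34, 53, 180, 187, 209, 235] → cuts [18, 27, 39, 58, 185, 192, 214, 240]
  FykI (GTTGAT, off=4): starts [174] → cuts [178]
  RvuX (GCGAC, off=4): starts [121, 185, 218, 226] → cuts [125, 189, 222, 230]
  WciIX (TTGGAAC, off=3): starts [60, 108, 138, 146, 156, 197] → cuts [63, 111, 141, 149, 159, 200]
  HnxIII (ATTTT, off=2): starts [5, 42, 92, 98, 127] → cuts [7, 44, 94, 100, 129]

All cut coordinates (distinct, sorted): [7, 18, 27, 39, 44, 58, 63, 94, 100, 111, 125, 129, 141, 149, 159, 178, 185, 189, 192, 200, 214, 222, 230, 240]

Fragment lengths:
  [0,7): 7 bp
  [7,18): 11 bp
  [18,27): 9 bp
  [27,39): 12 bp
  [39,44): 5 bp
  [44,58): 14 bp
  [58,63): 5 bp
  [63,94): 31 bp
  [94,100): 6 bp
  [100,111): 11 bp
  [111,125): 14 bp
  [125,129): 4 bp
  [129,141): 12 bp
  [141,149): 8 bp
  [149,159): 10 bp
  [159,178): 19 bp
  [178,185): 7 bp
  [185,189): 4 bp
  [189,192): 3 bp
  [192,200): 8 bp
  [200,214): 14 bp
  [214,222): 8 bp
  [222,230): 8 bp
  [230,240): 10 bp
  [240,252): 12 bp

[3,4,4,5,5,6,7,7,8,8,8,8,9,10,10,11,11,12,12,12,14,14,14,19,31]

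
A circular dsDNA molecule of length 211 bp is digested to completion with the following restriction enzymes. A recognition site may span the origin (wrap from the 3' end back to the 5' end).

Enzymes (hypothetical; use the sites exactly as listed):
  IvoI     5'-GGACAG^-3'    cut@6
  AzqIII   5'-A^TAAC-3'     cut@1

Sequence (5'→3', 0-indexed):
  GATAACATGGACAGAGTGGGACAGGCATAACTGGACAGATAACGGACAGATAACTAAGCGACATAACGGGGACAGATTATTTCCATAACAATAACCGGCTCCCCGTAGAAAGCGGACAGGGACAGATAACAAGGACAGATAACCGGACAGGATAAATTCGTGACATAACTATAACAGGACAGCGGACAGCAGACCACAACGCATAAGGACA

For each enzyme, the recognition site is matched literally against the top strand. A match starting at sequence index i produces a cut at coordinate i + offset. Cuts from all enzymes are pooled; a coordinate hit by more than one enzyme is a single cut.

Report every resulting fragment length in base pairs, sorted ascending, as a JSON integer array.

[1,1,1,1,1,3,6,6,6,7,10,10,10,11,11,11,12,12,12,13,15,23,28]

Scan for sites:
  IvoI (GGACAG, off=6): starts [8, 18, 32, 43, 69, 113, 119, 132, 144, 176, 183, 206] → cuts [1, 14, 24, 38, 49, 75, 119, 125, 138, 150, 182, 189]
  AzqIII (ATAAC, off=1): starts [1, 26, 38, 49, 62, 84, 90, 125, 138, 164, 170] → cuts [2, 27, 39, 50, 63, 85, 91, 126, 139, 165, 171]

Pooled cuts: [1, 2, 14, 24, 27, 38, 39, 49, 50, 63, 75, 85, 91, 119, 125, 126, 138, 139, 150, 165, 171, 182, 189]

Fragment lengths:
  1→2: 1 bp
  2→14: 12 bp
  14→24: 10 bp
  24→27: 3 bp
  27→38: 11 bp
  38→39: 1 bp
  39→49: 10 bp
  49→50: 1 bp
  50→63: 13 bp
  63→75: 12 bp
  75→85: 10 bp
  85→91: 6 bp
  91→119: 28 bp
  119→125: 6 bp
  125→126: 1 bp
  126→138: 12 bp
  138→139: 1 bp
  139→150: 11 bp
  150→165: 15 bp
  165→171: 6 bp
  171→182: 11 bp
  182→189: 7 bp
  189→1 (wrap): 211-189+1 = 23 bp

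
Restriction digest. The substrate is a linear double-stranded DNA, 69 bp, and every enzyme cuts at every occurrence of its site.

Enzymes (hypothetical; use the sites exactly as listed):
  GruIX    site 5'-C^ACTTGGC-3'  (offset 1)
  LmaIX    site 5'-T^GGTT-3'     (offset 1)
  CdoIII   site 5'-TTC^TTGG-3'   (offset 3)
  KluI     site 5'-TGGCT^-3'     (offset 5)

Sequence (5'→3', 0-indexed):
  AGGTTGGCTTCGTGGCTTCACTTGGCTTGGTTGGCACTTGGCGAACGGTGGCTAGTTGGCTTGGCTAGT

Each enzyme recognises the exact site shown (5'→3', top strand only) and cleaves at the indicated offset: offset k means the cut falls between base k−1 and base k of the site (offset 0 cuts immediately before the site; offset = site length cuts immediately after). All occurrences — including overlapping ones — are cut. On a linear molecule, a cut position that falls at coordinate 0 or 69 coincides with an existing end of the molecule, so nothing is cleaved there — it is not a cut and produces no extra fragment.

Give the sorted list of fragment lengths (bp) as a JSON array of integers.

[1,2,3,5,7,8,8,8,9,18]

Per-enzyme occurrences:
  GruIX (CACTTGGC, off=1): starts [18, 34] → cuts [19, 35]
  LmaIX (TGGTT, off=1): starts [27] → cuts [28]
  CdoIII (TTCTTGG, off=3): no sites
  KluI (TGGCT, off=5): starts [4, 12, 22, 48, 56, 61] → cuts [9, 17, 27, 53, 61, 66]

Pooled cuts: [9, 17, 19, 27, 28, 35, 53, 61, 66]

Fragment lengths:
  [0,9): 9 bp
  [9,17): 8 bp
  [17,19): 2 bp
  [19,27): 8 bp
  [27,28): 1 bp
  [28,35): 7 bp
  [35,53): 18 bp
  [53,61): 8 bp
  [61,66): 5 bp
  [66,69): 3 bp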